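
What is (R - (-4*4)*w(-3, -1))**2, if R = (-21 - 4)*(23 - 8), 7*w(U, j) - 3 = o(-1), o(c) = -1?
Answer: 6723649/49 ≈ 1.3722e+5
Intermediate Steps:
w(U, j) = 2/7 (w(U, j) = 3/7 + (1/7)*(-1) = 3/7 - 1/7 = 2/7)
R = -375 (R = -25*15 = -375)
(R - (-4*4)*w(-3, -1))**2 = (-375 - (-4*4)*2/7)**2 = (-375 - (-16)*2/7)**2 = (-375 - 1*(-32/7))**2 = (-375 + 32/7)**2 = (-2593/7)**2 = 6723649/49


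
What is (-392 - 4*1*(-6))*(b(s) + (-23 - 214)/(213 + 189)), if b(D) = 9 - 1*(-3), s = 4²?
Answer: -281336/67 ≈ -4199.0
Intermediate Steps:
s = 16
b(D) = 12 (b(D) = 9 + 3 = 12)
(-392 - 4*1*(-6))*(b(s) + (-23 - 214)/(213 + 189)) = (-392 - 4*1*(-6))*(12 + (-23 - 214)/(213 + 189)) = (-392 - 4*(-6))*(12 - 237/402) = (-392 + 24)*(12 - 237*1/402) = -368*(12 - 79/134) = -368*1529/134 = -281336/67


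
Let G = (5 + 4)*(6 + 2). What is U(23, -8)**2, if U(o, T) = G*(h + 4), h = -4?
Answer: 0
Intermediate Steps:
G = 72 (G = 9*8 = 72)
U(o, T) = 0 (U(o, T) = 72*(-4 + 4) = 72*0 = 0)
U(23, -8)**2 = 0**2 = 0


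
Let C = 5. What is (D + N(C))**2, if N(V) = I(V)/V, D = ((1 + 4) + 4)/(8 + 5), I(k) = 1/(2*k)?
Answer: 214369/422500 ≈ 0.50738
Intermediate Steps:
I(k) = 1/(2*k) (I(k) = 1*(1/(2*k)) = 1/(2*k))
D = 9/13 (D = (5 + 4)/13 = 9*(1/13) = 9/13 ≈ 0.69231)
N(V) = 1/(2*V**2) (N(V) = (1/(2*V))/V = 1/(2*V**2))
(D + N(C))**2 = (9/13 + (1/2)/5**2)**2 = (9/13 + (1/2)*(1/25))**2 = (9/13 + 1/50)**2 = (463/650)**2 = 214369/422500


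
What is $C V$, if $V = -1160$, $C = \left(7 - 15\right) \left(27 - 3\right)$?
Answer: $222720$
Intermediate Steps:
$C = -192$ ($C = \left(-8\right) 24 = -192$)
$C V = \left(-192\right) \left(-1160\right) = 222720$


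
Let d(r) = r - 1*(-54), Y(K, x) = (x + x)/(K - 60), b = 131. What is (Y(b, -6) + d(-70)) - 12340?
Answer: -877288/71 ≈ -12356.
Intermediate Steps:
Y(K, x) = 2*x/(-60 + K) (Y(K, x) = (2*x)/(-60 + K) = 2*x/(-60 + K))
d(r) = 54 + r (d(r) = r + 54 = 54 + r)
(Y(b, -6) + d(-70)) - 12340 = (2*(-6)/(-60 + 131) + (54 - 70)) - 12340 = (2*(-6)/71 - 16) - 12340 = (2*(-6)*(1/71) - 16) - 12340 = (-12/71 - 16) - 12340 = -1148/71 - 12340 = -877288/71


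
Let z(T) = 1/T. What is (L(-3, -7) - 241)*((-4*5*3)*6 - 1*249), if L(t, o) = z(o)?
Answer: 146856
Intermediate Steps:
L(t, o) = 1/o
(L(-3, -7) - 241)*((-4*5*3)*6 - 1*249) = (1/(-7) - 241)*((-4*5*3)*6 - 1*249) = (-⅐ - 241)*(-20*3*6 - 249) = -1688*(-60*6 - 249)/7 = -1688*(-360 - 249)/7 = -1688/7*(-609) = 146856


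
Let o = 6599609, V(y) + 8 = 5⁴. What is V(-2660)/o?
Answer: 617/6599609 ≈ 9.3490e-5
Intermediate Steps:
V(y) = 617 (V(y) = -8 + 5⁴ = -8 + 625 = 617)
V(-2660)/o = 617/6599609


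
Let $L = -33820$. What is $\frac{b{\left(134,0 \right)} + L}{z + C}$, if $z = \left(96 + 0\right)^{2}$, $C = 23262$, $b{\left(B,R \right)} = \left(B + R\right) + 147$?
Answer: $- \frac{33539}{32478} \approx -1.0327$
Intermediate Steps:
$b{\left(B,R \right)} = 147 + B + R$
$z = 9216$ ($z = 96^{2} = 9216$)
$\frac{b{\left(134,0 \right)} + L}{z + C} = \frac{\left(147 + 134 + 0\right) - 33820}{9216 + 23262} = \frac{281 - 33820}{32478} = \left(-33539\right) \frac{1}{32478} = - \frac{33539}{32478}$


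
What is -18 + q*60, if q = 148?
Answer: 8862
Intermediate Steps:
-18 + q*60 = -18 + 148*60 = -18 + 8880 = 8862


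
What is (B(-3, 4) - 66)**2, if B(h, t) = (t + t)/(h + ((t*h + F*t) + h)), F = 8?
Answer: 209764/49 ≈ 4280.9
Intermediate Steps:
B(h, t) = 2*t/(2*h + 8*t + h*t) (B(h, t) = (t + t)/(h + ((t*h + 8*t) + h)) = (2*t)/(h + ((h*t + 8*t) + h)) = (2*t)/(h + ((8*t + h*t) + h)) = (2*t)/(h + (h + 8*t + h*t)) = (2*t)/(2*h + 8*t + h*t) = 2*t/(2*h + 8*t + h*t))
(B(-3, 4) - 66)**2 = (2*4/(2*(-3) + 8*4 - 3*4) - 66)**2 = (2*4/(-6 + 32 - 12) - 66)**2 = (2*4/14 - 66)**2 = (2*4*(1/14) - 66)**2 = (4/7 - 66)**2 = (-458/7)**2 = 209764/49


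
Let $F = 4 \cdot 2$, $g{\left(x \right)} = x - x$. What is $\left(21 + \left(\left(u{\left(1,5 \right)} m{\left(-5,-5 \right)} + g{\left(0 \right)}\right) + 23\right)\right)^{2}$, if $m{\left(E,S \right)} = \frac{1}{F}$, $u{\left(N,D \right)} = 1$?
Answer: $\frac{124609}{64} \approx 1947.0$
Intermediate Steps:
$g{\left(x \right)} = 0$
$F = 8$
$m{\left(E,S \right)} = \frac{1}{8}$
$\left(21 + \left(\left(u{\left(1,5 \right)} m{\left(-5,-5 \right)} + g{\left(0 \right)}\right) + 23\right)\right)^{2} = \left(21 + \left(\left(1 \cdot \frac{1}{8} + 0\right) + 23\right)\right)^{2} = \left(21 + \left(\left(\frac{1}{8} + 0\right) + 23\right)\right)^{2} = \left(21 + \left(\frac{1}{8} + 23\right)\right)^{2} = \left(21 + \frac{185}{8}\right)^{2} = \left(\frac{353}{8}\right)^{2} = \frac{124609}{64}$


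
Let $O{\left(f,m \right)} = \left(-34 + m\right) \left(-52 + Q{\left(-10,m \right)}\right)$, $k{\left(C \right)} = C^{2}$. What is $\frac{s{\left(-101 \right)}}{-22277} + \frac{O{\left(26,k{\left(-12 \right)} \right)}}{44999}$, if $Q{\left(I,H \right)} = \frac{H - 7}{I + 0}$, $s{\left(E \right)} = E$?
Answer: $- \frac{156450980}{1002442723} \approx -0.15607$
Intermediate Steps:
$Q{\left(I,H \right)} = \frac{-7 + H}{I}$
$O{\left(f,m \right)} = \left(-34 + m\right) \left(- \frac{513}{10} - \frac{m}{10}\right)$ ($O{\left(f,m \right)} = \left(-34 + m\right) \left(-52 + \frac{-7 + m}{-10}\right) = \left(-34 + m\right) \left(-52 - \frac{-7 + m}{10}\right) = \left(-34 + m\right) \left(-52 - \left(- \frac{7}{10} + \frac{m}{10}\right)\right) = \left(-34 + m\right) \left(- \frac{513}{10} - \frac{m}{10}\right)$)
$\frac{s{\left(-101 \right)}}{-22277} + \frac{O{\left(26,k{\left(-12 \right)} \right)}}{44999} = - \frac{101}{-22277} + \frac{\frac{8721}{5} - \frac{479 \left(-12\right)^{2}}{10} - \frac{\left(\left(-12\right)^{2}\right)^{2}}{10}}{44999} = \left(-101\right) \left(- \frac{1}{22277}\right) + \left(\frac{8721}{5} - \frac{34488}{5} - \frac{144^{2}}{10}\right) \frac{1}{44999} = \frac{101}{22277} + \left(\frac{8721}{5} - \frac{34488}{5} - \frac{10368}{5}\right) \frac{1}{44999} = \frac{101}{22277} - \frac{7227}{44999} = - \frac{156450980}{1002442723}$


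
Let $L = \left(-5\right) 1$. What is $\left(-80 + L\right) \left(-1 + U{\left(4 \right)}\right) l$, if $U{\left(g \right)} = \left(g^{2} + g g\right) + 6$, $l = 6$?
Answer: $-18870$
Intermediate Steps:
$U{\left(g \right)} = 6 + 2 g^{2}$ ($U{\left(g \right)} = \left(g^{2} + g^{2}\right) + 6 = 2 g^{2} + 6 = 6 + 2 g^{2}$)
$L = -5$
$\left(-80 + L\right) \left(-1 + U{\left(4 \right)}\right) l = \left(-80 - 5\right) \left(-1 + \left(6 + 2 \cdot 4^{2}\right)\right) 6 = - 85 \left(-1 + \left(6 + 2 \cdot 16\right)\right) 6 = - 85 \left(-1 + \left(6 + 32\right)\right) 6 = - 85 \left(-1 + 38\right) 6 = - 85 \cdot 37 \cdot 6 = \left(-85\right) 222 = -18870$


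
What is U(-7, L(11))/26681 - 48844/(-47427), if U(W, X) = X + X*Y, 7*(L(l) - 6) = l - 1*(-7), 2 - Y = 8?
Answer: 9108219248/8857798509 ≈ 1.0283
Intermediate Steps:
Y = -6 (Y = 2 - 1*8 = 2 - 8 = -6)
L(l) = 7 + l/7 (L(l) = 6 + (l - 1*(-7))/7 = 6 + (l + 7)/7 = 6 + (7 + l)/7 = 6 + (1 + l/7) = 7 + l/7)
U(W, X) = -5*X (U(W, X) = X + X*(-6) = X - 6*X = -5*X)
U(-7, L(11))/26681 - 48844/(-47427) = -5*(7 + (⅐)*11)/26681 - 48844/(-47427) = -5*(7 + 11/7)*(1/26681) - 48844*(-1/47427) = -5*60/7*(1/26681) + 48844/47427 = -300/7*1/26681 + 48844/47427 = -300/186767 + 48844/47427 = 9108219248/8857798509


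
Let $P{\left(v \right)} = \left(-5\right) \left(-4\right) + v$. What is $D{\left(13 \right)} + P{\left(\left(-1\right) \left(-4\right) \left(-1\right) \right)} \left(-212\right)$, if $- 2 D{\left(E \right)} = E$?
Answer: $- \frac{6797}{2} \approx -3398.5$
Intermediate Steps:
$P{\left(v \right)} = 20 + v$
$D{\left(E \right)} = - \frac{E}{2}$
$D{\left(13 \right)} + P{\left(\left(-1\right) \left(-4\right) \left(-1\right) \right)} \left(-212\right) = \left(- \frac{1}{2}\right) 13 + \left(20 + \left(-1\right) \left(-4\right) \left(-1\right)\right) \left(-212\right) = - \frac{13}{2} + \left(20 + 4 \left(-1\right)\right) \left(-212\right) = - \frac{13}{2} + \left(20 - 4\right) \left(-212\right) = - \frac{13}{2} + 16 \left(-212\right) = - \frac{13}{2} - 3392 = - \frac{6797}{2}$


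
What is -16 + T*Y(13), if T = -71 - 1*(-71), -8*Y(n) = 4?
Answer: -16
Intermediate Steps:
Y(n) = -½ (Y(n) = -⅛*4 = -½)
T = 0 (T = -71 + 71 = 0)
-16 + T*Y(13) = -16 + 0*(-½) = -16 + 0 = -16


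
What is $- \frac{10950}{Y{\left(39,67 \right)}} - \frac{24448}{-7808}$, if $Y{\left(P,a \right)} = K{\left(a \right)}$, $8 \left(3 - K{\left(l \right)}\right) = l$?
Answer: $\frac{5351813}{2623} \approx 2040.3$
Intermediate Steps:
$K{\left(l \right)} = 3 - \frac{l}{8}$
$Y{\left(P,a \right)} = 3 - \frac{a}{8}$
$- \frac{10950}{Y{\left(39,67 \right)}} - \frac{24448}{-7808} = - \frac{10950}{3 - \frac{67}{8}} - \frac{24448}{-7808} = - \frac{10950}{3 - \frac{67}{8}} - - \frac{191}{61} = - \frac{10950}{- \frac{43}{8}} + \frac{191}{61} = \left(-10950\right) \left(- \frac{8}{43}\right) + \frac{191}{61} = \frac{87600}{43} + \frac{191}{61} = \frac{5351813}{2623}$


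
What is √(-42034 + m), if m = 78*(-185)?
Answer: 4*I*√3529 ≈ 237.62*I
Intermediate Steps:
m = -14430
√(-42034 + m) = √(-42034 - 14430) = √(-56464) = 4*I*√3529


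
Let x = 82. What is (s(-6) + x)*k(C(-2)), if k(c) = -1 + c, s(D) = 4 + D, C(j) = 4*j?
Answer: -720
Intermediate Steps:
(s(-6) + x)*k(C(-2)) = ((4 - 6) + 82)*(-1 + 4*(-2)) = (-2 + 82)*(-1 - 8) = 80*(-9) = -720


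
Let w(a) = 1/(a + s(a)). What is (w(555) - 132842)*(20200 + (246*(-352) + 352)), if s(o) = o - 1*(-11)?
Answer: 9834404781240/1121 ≈ 8.7729e+9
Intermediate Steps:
s(o) = 11 + o (s(o) = o + 11 = 11 + o)
w(a) = 1/(11 + 2*a) (w(a) = 1/(a + (11 + a)) = 1/(11 + 2*a))
(w(555) - 132842)*(20200 + (246*(-352) + 352)) = (1/(11 + 2*555) - 132842)*(20200 + (246*(-352) + 352)) = (1/(11 + 1110) - 132842)*(20200 + (-86592 + 352)) = (1/1121 - 132842)*(20200 - 86240) = (1/1121 - 132842)*(-66040) = -148915881/1121*(-66040) = 9834404781240/1121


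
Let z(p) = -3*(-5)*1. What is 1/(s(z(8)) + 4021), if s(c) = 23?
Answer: 1/4044 ≈ 0.00024728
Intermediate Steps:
z(p) = 15 (z(p) = 15*1 = 15)
1/(s(z(8)) + 4021) = 1/(23 + 4021) = 1/4044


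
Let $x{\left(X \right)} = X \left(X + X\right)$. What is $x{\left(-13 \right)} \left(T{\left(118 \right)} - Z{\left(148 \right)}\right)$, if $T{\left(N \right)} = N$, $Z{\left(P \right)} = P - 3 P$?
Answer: $139932$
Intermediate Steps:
$Z{\left(P \right)} = - 2 P$
$x{\left(X \right)} = 2 X^{2}$ ($x{\left(X \right)} = X 2 X = 2 X^{2}$)
$x{\left(-13 \right)} \left(T{\left(118 \right)} - Z{\left(148 \right)}\right) = 2 \left(-13\right)^{2} \left(118 - \left(-2\right) 148\right) = 2 \cdot 169 \left(118 - -296\right) = 338 \left(118 + 296\right) = 338 \cdot 414 = 139932$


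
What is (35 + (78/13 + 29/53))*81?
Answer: 178362/53 ≈ 3365.3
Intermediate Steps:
(35 + (78/13 + 29/53))*81 = (35 + (78*(1/13) + 29*(1/53)))*81 = (35 + (6 + 29/53))*81 = (35 + 347/53)*81 = (2202/53)*81 = 178362/53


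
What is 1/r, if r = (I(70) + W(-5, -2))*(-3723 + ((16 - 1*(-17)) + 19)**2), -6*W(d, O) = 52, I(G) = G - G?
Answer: 3/26494 ≈ 0.00011323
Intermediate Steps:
I(G) = 0
W(d, O) = -26/3 (W(d, O) = -1/6*52 = -26/3)
r = 26494/3 (r = (0 - 26/3)*(-3723 + ((16 - 1*(-17)) + 19)**2) = -26*(-3723 + ((16 + 17) + 19)**2)/3 = -26*(-3723 + (33 + 19)**2)/3 = -26*(-3723 + 52**2)/3 = -26*(-3723 + 2704)/3 = -26/3*(-1019) = 26494/3 ≈ 8831.3)
1/r = 1/(26494/3) = 3/26494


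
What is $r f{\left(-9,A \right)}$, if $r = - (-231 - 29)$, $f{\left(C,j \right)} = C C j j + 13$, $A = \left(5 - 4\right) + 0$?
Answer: $24440$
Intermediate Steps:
$A = 1$ ($A = 1 + 0 = 1$)
$f{\left(C,j \right)} = 13 + C^{2} j^{2}$ ($f{\left(C,j \right)} = C^{2} j j + 13 = j C^{2} j + 13 = C^{2} j^{2} + 13 = 13 + C^{2} j^{2}$)
$r = 260$ ($r = \left(-1\right) \left(-260\right) = 260$)
$r f{\left(-9,A \right)} = 260 \left(13 + \left(-9\right)^{2} \cdot 1^{2}\right) = 260 \left(13 + 81 \cdot 1\right) = 260 \left(13 + 81\right) = 260 \cdot 94 = 24440$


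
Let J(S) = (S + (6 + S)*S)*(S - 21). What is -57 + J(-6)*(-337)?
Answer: -54651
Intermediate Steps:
J(S) = (-21 + S)*(S + S*(6 + S)) (J(S) = (S + S*(6 + S))*(-21 + S) = (-21 + S)*(S + S*(6 + S)))
-57 + J(-6)*(-337) = -57 - 6*(-147 + (-6)² - 14*(-6))*(-337) = -57 - 6*(-147 + 36 + 84)*(-337) = -57 - 6*(-27)*(-337) = -57 + 162*(-337) = -57 - 54594 = -54651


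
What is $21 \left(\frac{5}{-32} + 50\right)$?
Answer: $\frac{33495}{32} \approx 1046.7$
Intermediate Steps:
$21 \left(\frac{5}{-32} + 50\right) = 21 \left(5 \left(- \frac{1}{32}\right) + 50\right) = 21 \left(- \frac{5}{32} + 50\right) = 21 \cdot \frac{1595}{32} = \frac{33495}{32}$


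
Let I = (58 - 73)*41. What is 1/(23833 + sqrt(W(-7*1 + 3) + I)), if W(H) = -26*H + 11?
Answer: 23833/568012389 - 10*I*sqrt(5)/568012389 ≈ 4.1959e-5 - 3.9367e-8*I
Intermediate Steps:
I = -615 (I = -15*41 = -615)
W(H) = 11 - 26*H
1/(23833 + sqrt(W(-7*1 + 3) + I)) = 1/(23833 + sqrt((11 - 26*(-7*1 + 3)) - 615)) = 1/(23833 + sqrt((11 - 26*(-7 + 3)) - 615)) = 1/(23833 + sqrt((11 - 26*(-4)) - 615)) = 1/(23833 + sqrt((11 + 104) - 615)) = 1/(23833 + sqrt(115 - 615)) = 1/(23833 + sqrt(-500)) = 1/(23833 + 10*I*sqrt(5))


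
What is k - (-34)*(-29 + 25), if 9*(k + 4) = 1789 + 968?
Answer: 499/3 ≈ 166.33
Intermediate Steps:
k = 907/3 (k = -4 + (1789 + 968)/9 = -4 + (⅑)*2757 = -4 + 919/3 = 907/3 ≈ 302.33)
k - (-34)*(-29 + 25) = 907/3 - (-34)*(-29 + 25) = 907/3 - (-34)*(-4) = 907/3 - 1*136 = 907/3 - 136 = 499/3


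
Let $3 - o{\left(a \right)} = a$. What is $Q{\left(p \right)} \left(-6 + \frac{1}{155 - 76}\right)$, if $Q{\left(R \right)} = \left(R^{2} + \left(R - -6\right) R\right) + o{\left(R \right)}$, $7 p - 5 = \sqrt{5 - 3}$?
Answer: $- \frac{177848}{3871} - \frac{26015 \sqrt{2}}{3871} \approx -55.448$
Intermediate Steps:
$o{\left(a \right)} = 3 - a$
$p = \frac{5}{7} + \frac{\sqrt{2}}{7}$ ($p = \frac{5}{7} + \frac{\sqrt{5 - 3}}{7} = \frac{5}{7} + \frac{\sqrt{2}}{7} \approx 0.91632$)
$Q{\left(R \right)} = 3 + R^{2} - R + R \left(6 + R\right)$ ($Q{\left(R \right)} = \left(R^{2} + \left(R - -6\right) R\right) - \left(-3 + R\right) = \left(R^{2} + \left(R + 6\right) R\right) - \left(-3 + R\right) = \left(R^{2} + \left(6 + R\right) R\right) - \left(-3 + R\right) = \left(R^{2} + R \left(6 + R\right)\right) - \left(-3 + R\right) = 3 + R^{2} - R + R \left(6 + R\right)$)
$Q{\left(p \right)} \left(-6 + \frac{1}{155 - 76}\right) = \left(3 + 2 \left(\frac{5}{7} + \frac{\sqrt{2}}{7}\right)^{2} + 5 \left(\frac{5}{7} + \frac{\sqrt{2}}{7}\right)\right) \left(-6 + \frac{1}{155 - 76}\right) = \left(3 + 2 \left(\frac{5}{7} + \frac{\sqrt{2}}{7}\right)^{2} + \left(\frac{25}{7} + \frac{5 \sqrt{2}}{7}\right)\right) \left(-6 + \frac{1}{79}\right) = \left(\frac{46}{7} + 2 \left(\frac{5}{7} + \frac{\sqrt{2}}{7}\right)^{2} + \frac{5 \sqrt{2}}{7}\right) \left(-6 + \frac{1}{79}\right) = \left(\frac{46}{7} + 2 \left(\frac{5}{7} + \frac{\sqrt{2}}{7}\right)^{2} + \frac{5 \sqrt{2}}{7}\right) \left(- \frac{473}{79}\right) = - \frac{21758}{553} - \frac{2365 \sqrt{2}}{553} - \frac{946 \left(\frac{5}{7} + \frac{\sqrt{2}}{7}\right)^{2}}{79}$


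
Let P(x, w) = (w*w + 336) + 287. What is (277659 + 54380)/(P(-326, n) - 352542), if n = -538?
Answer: -332039/62475 ≈ -5.3148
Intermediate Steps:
P(x, w) = 623 + w² (P(x, w) = (w² + 336) + 287 = (336 + w²) + 287 = 623 + w²)
(277659 + 54380)/(P(-326, n) - 352542) = (277659 + 54380)/((623 + (-538)²) - 352542) = 332039/((623 + 289444) - 352542) = 332039/(290067 - 352542) = 332039/(-62475) = 332039*(-1/62475) = -332039/62475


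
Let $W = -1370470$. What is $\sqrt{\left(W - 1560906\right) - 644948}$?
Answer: $2 i \sqrt{894081} \approx 1891.1 i$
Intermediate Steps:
$\sqrt{\left(W - 1560906\right) - 644948} = \sqrt{\left(-1370470 - 1560906\right) - 644948} = \sqrt{-2931376 - 644948} = \sqrt{-3576324} = 2 i \sqrt{894081}$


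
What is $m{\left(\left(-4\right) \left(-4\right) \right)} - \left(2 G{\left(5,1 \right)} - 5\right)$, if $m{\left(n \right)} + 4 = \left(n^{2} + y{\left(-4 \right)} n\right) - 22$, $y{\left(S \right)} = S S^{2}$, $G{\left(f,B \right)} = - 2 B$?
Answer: $-785$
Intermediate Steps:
$y{\left(S \right)} = S^{3}$
$m{\left(n \right)} = -26 + n^{2} - 64 n$ ($m{\left(n \right)} = -4 - \left(22 - n^{2} - \left(-4\right)^{3} n\right) = -4 - \left(22 - n^{2} + 64 n\right) = -26 + n^{2} - 64 n$)
$m{\left(\left(-4\right) \left(-4\right) \right)} - \left(2 G{\left(5,1 \right)} - 5\right) = \left(-26 + \left(\left(-4\right) \left(-4\right)\right)^{2} - 64 \left(\left(-4\right) \left(-4\right)\right)\right) - \left(2 \left(\left(-2\right) 1\right) - 5\right) = \left(-26 + 16^{2} - 1024\right) - \left(2 \left(-2\right) - 5\right) = \left(-26 + 256 - 1024\right) - \left(-4 - 5\right) = -794 - -9 = -794 + 9 = -785$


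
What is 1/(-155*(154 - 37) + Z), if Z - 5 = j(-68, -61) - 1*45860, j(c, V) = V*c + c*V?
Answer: -1/55694 ≈ -1.7955e-5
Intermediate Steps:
j(c, V) = 2*V*c (j(c, V) = V*c + V*c = 2*V*c)
Z = -37559 (Z = 5 + (2*(-61)*(-68) - 1*45860) = 5 + (8296 - 45860) = 5 - 37564 = -37559)
1/(-155*(154 - 37) + Z) = 1/(-155*(154 - 37) - 37559) = 1/(-155*117 - 37559) = 1/(-18135 - 37559) = 1/(-55694) = -1/55694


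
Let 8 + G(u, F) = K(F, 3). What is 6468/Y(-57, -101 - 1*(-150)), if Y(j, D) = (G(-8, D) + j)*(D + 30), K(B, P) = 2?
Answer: -308/237 ≈ -1.2996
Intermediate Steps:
G(u, F) = -6 (G(u, F) = -8 + 2 = -6)
Y(j, D) = (-6 + j)*(30 + D) (Y(j, D) = (-6 + j)*(D + 30) = (-6 + j)*(30 + D))
6468/Y(-57, -101 - 1*(-150)) = 6468/(-180 - 6*(-101 - 1*(-150)) + 30*(-57) + (-101 - 1*(-150))*(-57)) = 6468/(-180 - 6*(-101 + 150) - 1710 + (-101 + 150)*(-57)) = 6468/(-180 - 6*49 - 1710 + 49*(-57)) = 6468/(-180 - 294 - 1710 - 2793) = 6468/(-4977) = 6468*(-1/4977) = -308/237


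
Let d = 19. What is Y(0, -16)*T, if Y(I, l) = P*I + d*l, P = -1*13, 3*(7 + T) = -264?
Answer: 28880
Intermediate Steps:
T = -95 (T = -7 + (⅓)*(-264) = -7 - 88 = -95)
P = -13
Y(I, l) = -13*I + 19*l
Y(0, -16)*T = (-13*0 + 19*(-16))*(-95) = (0 - 304)*(-95) = -304*(-95) = 28880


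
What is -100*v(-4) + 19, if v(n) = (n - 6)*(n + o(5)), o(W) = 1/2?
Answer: -3481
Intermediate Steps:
o(W) = ½
v(n) = (½ + n)*(-6 + n) (v(n) = (n - 6)*(n + ½) = (-6 + n)*(½ + n) = (½ + n)*(-6 + n))
-100*v(-4) + 19 = -100*(-3 + (-4)² - 11/2*(-4)) + 19 = -100*(-3 + 16 + 22) + 19 = -100*35 + 19 = -3500 + 19 = -3481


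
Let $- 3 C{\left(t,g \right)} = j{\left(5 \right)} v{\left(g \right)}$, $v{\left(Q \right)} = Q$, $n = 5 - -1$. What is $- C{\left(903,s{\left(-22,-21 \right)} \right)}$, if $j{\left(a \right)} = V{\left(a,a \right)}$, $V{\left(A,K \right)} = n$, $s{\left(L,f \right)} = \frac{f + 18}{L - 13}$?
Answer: $\frac{6}{35} \approx 0.17143$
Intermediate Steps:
$n = 6$ ($n = 5 + 1 = 6$)
$s{\left(L,f \right)} = \frac{18 + f}{-13 + L}$
$V{\left(A,K \right)} = 6$
$j{\left(a \right)} = 6$
$C{\left(t,g \right)} = - 2 g$ ($C{\left(t,g \right)} = - \frac{6 g}{3} = - 2 g$)
$- C{\left(903,s{\left(-22,-21 \right)} \right)} = - \left(-2\right) \frac{18 - 21}{-13 - 22} = - \left(-2\right) \frac{1}{-35} \left(-3\right) = - \left(-2\right) \left(\left(- \frac{1}{35}\right) \left(-3\right)\right) = - \frac{\left(-2\right) 3}{35} = \left(-1\right) \left(- \frac{6}{35}\right) = \frac{6}{35}$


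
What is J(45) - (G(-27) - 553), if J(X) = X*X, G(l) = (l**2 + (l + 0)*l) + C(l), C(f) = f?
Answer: 1147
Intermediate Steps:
G(l) = l + 2*l**2 (G(l) = (l**2 + (l + 0)*l) + l = (l**2 + l*l) + l = (l**2 + l**2) + l = 2*l**2 + l = l + 2*l**2)
J(X) = X**2
J(45) - (G(-27) - 553) = 45**2 - (-27*(1 + 2*(-27)) - 553) = 2025 - (-27*(1 - 54) - 553) = 2025 - (-27*(-53) - 553) = 2025 - (1431 - 553) = 2025 - 1*878 = 2025 - 878 = 1147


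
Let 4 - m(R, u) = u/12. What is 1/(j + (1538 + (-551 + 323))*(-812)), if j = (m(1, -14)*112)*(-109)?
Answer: -3/3380384 ≈ -8.8747e-7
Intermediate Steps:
m(R, u) = 4 - u/12
j = -189224/3 (j = ((4 - 1/12*(-14))*112)*(-109) = ((4 + 7/6)*112)*(-109) = ((31/6)*112)*(-109) = (1736/3)*(-109) = -189224/3 ≈ -63075.)
1/(j + (1538 + (-551 + 323))*(-812)) = 1/(-189224/3 + (1538 + (-551 + 323))*(-812)) = 1/(-189224/3 + (1538 - 228)*(-812)) = 1/(-189224/3 + 1310*(-812)) = 1/(-189224/3 - 1063720) = 1/(-3380384/3) = -3/3380384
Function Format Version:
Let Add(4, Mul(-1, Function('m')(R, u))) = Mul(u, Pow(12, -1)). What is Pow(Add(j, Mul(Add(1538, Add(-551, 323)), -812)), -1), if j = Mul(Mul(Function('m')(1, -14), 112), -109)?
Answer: Rational(-3, 3380384) ≈ -8.8747e-7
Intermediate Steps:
Function('m')(R, u) = Add(4, Mul(Rational(-1, 12), u)) (Function('m')(R, u) = Add(4, Mul(-1, Mul(u, Pow(12, -1)))) = Add(4, Mul(-1, Mul(u, Rational(1, 12)))) = Add(4, Mul(-1, Mul(Rational(1, 12), u))) = Add(4, Mul(Rational(-1, 12), u)))
j = Rational(-189224, 3) (j = Mul(Mul(Add(4, Mul(Rational(-1, 12), -14)), 112), -109) = Mul(Mul(Add(4, Rational(7, 6)), 112), -109) = Mul(Mul(Rational(31, 6), 112), -109) = Mul(Rational(1736, 3), -109) = Rational(-189224, 3) ≈ -63075.)
Pow(Add(j, Mul(Add(1538, Add(-551, 323)), -812)), -1) = Pow(Add(Rational(-189224, 3), Mul(Add(1538, Add(-551, 323)), -812)), -1) = Pow(Add(Rational(-189224, 3), Mul(Add(1538, -228), -812)), -1) = Pow(Add(Rational(-189224, 3), Mul(1310, -812)), -1) = Pow(Add(Rational(-189224, 3), -1063720), -1) = Pow(Rational(-3380384, 3), -1) = Rational(-3, 3380384)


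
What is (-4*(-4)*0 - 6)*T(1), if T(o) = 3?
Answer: -18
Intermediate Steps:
(-4*(-4)*0 - 6)*T(1) = (-4*(-4)*0 - 6)*3 = (16*0 - 6)*3 = (0 - 6)*3 = -6*3 = -18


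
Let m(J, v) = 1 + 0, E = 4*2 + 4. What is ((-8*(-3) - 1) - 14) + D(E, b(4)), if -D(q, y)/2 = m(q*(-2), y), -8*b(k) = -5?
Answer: 7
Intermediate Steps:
E = 12 (E = 8 + 4 = 12)
b(k) = 5/8 (b(k) = -⅛*(-5) = 5/8)
m(J, v) = 1
D(q, y) = -2 (D(q, y) = -2*1 = -2)
((-8*(-3) - 1) - 14) + D(E, b(4)) = ((-8*(-3) - 1) - 14) - 2 = ((24 - 1) - 14) - 2 = (23 - 14) - 2 = 9 - 2 = 7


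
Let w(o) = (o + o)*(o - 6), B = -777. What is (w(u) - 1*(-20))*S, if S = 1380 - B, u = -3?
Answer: 159618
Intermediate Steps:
w(o) = 2*o*(-6 + o) (w(o) = (2*o)*(-6 + o) = 2*o*(-6 + o))
S = 2157 (S = 1380 - 1*(-777) = 1380 + 777 = 2157)
(w(u) - 1*(-20))*S = (2*(-3)*(-6 - 3) - 1*(-20))*2157 = (2*(-3)*(-9) + 20)*2157 = (54 + 20)*2157 = 74*2157 = 159618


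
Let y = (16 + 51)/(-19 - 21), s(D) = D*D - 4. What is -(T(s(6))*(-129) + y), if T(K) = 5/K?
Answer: 3493/160 ≈ 21.831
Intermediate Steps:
s(D) = -4 + D**2 (s(D) = D**2 - 4 = -4 + D**2)
y = -67/40 (y = 67/(-40) = 67*(-1/40) = -67/40 ≈ -1.6750)
-(T(s(6))*(-129) + y) = -((5/(-4 + 6**2))*(-129) - 67/40) = -((5/(-4 + 36))*(-129) - 67/40) = -((5/32)*(-129) - 67/40) = -(-645/32 - 67/40) = -1*(-3493/160) = 3493/160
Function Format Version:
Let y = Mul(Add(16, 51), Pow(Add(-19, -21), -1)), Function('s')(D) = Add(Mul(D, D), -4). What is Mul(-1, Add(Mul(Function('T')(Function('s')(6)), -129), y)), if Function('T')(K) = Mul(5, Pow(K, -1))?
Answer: Rational(3493, 160) ≈ 21.831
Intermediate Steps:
Function('s')(D) = Add(-4, Pow(D, 2)) (Function('s')(D) = Add(Pow(D, 2), -4) = Add(-4, Pow(D, 2)))
y = Rational(-67, 40) (y = Mul(67, Pow(-40, -1)) = Mul(67, Rational(-1, 40)) = Rational(-67, 40) ≈ -1.6750)
Mul(-1, Add(Mul(Function('T')(Function('s')(6)), -129), y)) = Mul(-1, Add(Mul(Mul(5, Pow(Add(-4, Pow(6, 2)), -1)), -129), Rational(-67, 40))) = Mul(-1, Add(Mul(Mul(5, Pow(Add(-4, 36), -1)), -129), Rational(-67, 40))) = Mul(-1, Add(Mul(Mul(5, Pow(32, -1)), -129), Rational(-67, 40))) = Mul(-1, Add(Mul(Mul(5, Rational(1, 32)), -129), Rational(-67, 40))) = Mul(-1, Add(Mul(Rational(5, 32), -129), Rational(-67, 40))) = Mul(-1, Add(Rational(-645, 32), Rational(-67, 40))) = Mul(-1, Rational(-3493, 160)) = Rational(3493, 160)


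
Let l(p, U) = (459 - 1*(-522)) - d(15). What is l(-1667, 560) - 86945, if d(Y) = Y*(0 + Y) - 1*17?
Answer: -86172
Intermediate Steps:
d(Y) = -17 + Y² (d(Y) = Y*Y - 17 = Y² - 17 = -17 + Y²)
l(p, U) = 773 (l(p, U) = (459 - 1*(-522)) - (-17 + 15²) = (459 + 522) - (-17 + 225) = 981 - 1*208 = 981 - 208 = 773)
l(-1667, 560) - 86945 = 773 - 86945 = -86172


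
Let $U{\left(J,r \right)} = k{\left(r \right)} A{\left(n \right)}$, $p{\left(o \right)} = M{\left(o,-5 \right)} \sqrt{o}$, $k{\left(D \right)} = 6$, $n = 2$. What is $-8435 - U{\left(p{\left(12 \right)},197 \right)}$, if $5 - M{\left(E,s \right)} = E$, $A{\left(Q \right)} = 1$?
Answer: $-8441$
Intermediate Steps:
$M{\left(E,s \right)} = 5 - E$
$p{\left(o \right)} = \sqrt{o} \left(5 - o\right)$ ($p{\left(o \right)} = \left(5 - o\right) \sqrt{o} = \sqrt{o} \left(5 - o\right)$)
$U{\left(J,r \right)} = 6$ ($U{\left(J,r \right)} = 6 \cdot 1 = 6$)
$-8435 - U{\left(p{\left(12 \right)},197 \right)} = -8435 - 6 = -8441$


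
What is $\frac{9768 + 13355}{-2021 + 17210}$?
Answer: $\frac{23123}{15189} \approx 1.5224$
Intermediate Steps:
$\frac{9768 + 13355}{-2021 + 17210} = \frac{23123}{15189}$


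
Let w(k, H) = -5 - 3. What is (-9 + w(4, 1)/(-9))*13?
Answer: -949/9 ≈ -105.44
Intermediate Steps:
w(k, H) = -8
(-9 + w(4, 1)/(-9))*13 = (-9 - 8/(-9))*13 = (-9 - 8*(-⅑))*13 = (-9 + 8/9)*13 = -73/9*13 = -949/9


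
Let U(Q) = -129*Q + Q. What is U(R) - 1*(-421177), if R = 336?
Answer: 378169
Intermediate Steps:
U(Q) = -128*Q
U(R) - 1*(-421177) = -128*336 - 1*(-421177) = -43008 + 421177 = 378169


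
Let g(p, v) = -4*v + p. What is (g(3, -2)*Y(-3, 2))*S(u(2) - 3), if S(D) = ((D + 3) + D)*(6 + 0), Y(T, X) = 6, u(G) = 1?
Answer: -396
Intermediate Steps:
g(p, v) = p - 4*v
S(D) = 18 + 12*D (S(D) = ((3 + D) + D)*6 = (3 + 2*D)*6 = 18 + 12*D)
(g(3, -2)*Y(-3, 2))*S(u(2) - 3) = ((3 - 4*(-2))*6)*(18 + 12*(1 - 3)) = ((3 + 8)*6)*(18 + 12*(-2)) = (11*6)*(18 - 24) = 66*(-6) = -396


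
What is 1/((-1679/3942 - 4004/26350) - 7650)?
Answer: -711450/5443003633 ≈ -0.00013071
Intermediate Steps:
1/((-1679/3942 - 4004/26350) - 7650) = 1/((-1679*1/3942 - 4004*1/26350) - 7650) = 1/((-23/54 - 2002/13175) - 7650) = 1/(-411133/711450 - 7650) = 1/(-5443003633/711450) = -711450/5443003633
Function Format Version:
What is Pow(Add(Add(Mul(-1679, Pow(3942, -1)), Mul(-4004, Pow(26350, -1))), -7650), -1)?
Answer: Rational(-711450, 5443003633) ≈ -0.00013071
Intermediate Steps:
Pow(Add(Add(Mul(-1679, Pow(3942, -1)), Mul(-4004, Pow(26350, -1))), -7650), -1) = Pow(Add(Add(Mul(-1679, Rational(1, 3942)), Mul(-4004, Rational(1, 26350))), -7650), -1) = Pow(Add(Add(Rational(-23, 54), Rational(-2002, 13175)), -7650), -1) = Pow(Add(Rational(-411133, 711450), -7650), -1) = Pow(Rational(-5443003633, 711450), -1) = Rational(-711450, 5443003633)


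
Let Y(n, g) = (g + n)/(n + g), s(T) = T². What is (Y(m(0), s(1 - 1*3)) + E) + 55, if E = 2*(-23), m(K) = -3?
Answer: 10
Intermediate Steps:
Y(n, g) = 1 (Y(n, g) = (g + n)/(g + n) = 1)
E = -46
(Y(m(0), s(1 - 1*3)) + E) + 55 = (1 - 46) + 55 = -45 + 55 = 10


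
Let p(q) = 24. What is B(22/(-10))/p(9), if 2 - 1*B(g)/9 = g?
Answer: 63/40 ≈ 1.5750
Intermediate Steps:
B(g) = 18 - 9*g
B(22/(-10))/p(9) = (18 - 198/(-10))/24 = (18 - 198*(-1)/10)*(1/24) = (18 - 9*(-11/5))*(1/24) = (18 + 99/5)*(1/24) = (189/5)*(1/24) = 63/40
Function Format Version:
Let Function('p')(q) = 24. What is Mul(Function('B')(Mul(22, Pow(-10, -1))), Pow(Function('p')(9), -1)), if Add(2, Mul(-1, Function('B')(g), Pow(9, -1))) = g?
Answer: Rational(63, 40) ≈ 1.5750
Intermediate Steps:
Function('B')(g) = Add(18, Mul(-9, g))
Mul(Function('B')(Mul(22, Pow(-10, -1))), Pow(Function('p')(9), -1)) = Mul(Add(18, Mul(-9, Mul(22, Pow(-10, -1)))), Pow(24, -1)) = Mul(Add(18, Mul(-9, Mul(22, Rational(-1, 10)))), Rational(1, 24)) = Mul(Add(18, Mul(-9, Rational(-11, 5))), Rational(1, 24)) = Mul(Add(18, Rational(99, 5)), Rational(1, 24)) = Mul(Rational(189, 5), Rational(1, 24)) = Rational(63, 40)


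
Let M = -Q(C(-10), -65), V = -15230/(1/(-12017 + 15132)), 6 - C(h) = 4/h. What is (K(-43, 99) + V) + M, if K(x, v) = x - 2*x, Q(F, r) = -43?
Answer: -47441364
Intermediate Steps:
C(h) = 6 - 4/h
V = -47441450 (V = -15230/(1/3115) = -15230/1/3115 = -15230*3115 = -47441450)
K(x, v) = -x (K(x, v) = x - 2*x = -x)
M = 43 (M = -1*(-43) = 43)
(K(-43, 99) + V) + M = (-1*(-43) - 47441450) + 43 = (43 - 47441450) + 43 = -47441407 + 43 = -47441364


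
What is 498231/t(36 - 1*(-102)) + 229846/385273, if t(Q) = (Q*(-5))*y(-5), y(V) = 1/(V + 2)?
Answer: 8348165941/3852730 ≈ 2166.8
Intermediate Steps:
y(V) = 1/(2 + V)
t(Q) = 5*Q/3 (t(Q) = (Q*(-5))/(2 - 5) = -5*Q/(-3) = -5*Q*(-⅓) = 5*Q/3)
498231/t(36 - 1*(-102)) + 229846/385273 = 498231/((5*(36 - 1*(-102))/3)) + 229846/385273 = 498231/((5*(36 + 102)/3)) + 229846*(1/385273) = 498231/(((5/3)*138)) + 229846/385273 = 498231/230 + 229846/385273 = 8348165941/3852730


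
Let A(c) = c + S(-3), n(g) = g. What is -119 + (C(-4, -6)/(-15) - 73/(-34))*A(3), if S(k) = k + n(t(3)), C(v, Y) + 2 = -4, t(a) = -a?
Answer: -21529/170 ≈ -126.64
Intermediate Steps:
C(v, Y) = -6 (C(v, Y) = -2 - 4 = -6)
S(k) = -3 + k (S(k) = k - 1*3 = k - 3 = -3 + k)
A(c) = -6 + c (A(c) = c + (-3 - 3) = c - 6 = -6 + c)
-119 + (C(-4, -6)/(-15) - 73/(-34))*A(3) = -119 + (-6/(-15) - 73/(-34))*(-6 + 3) = -119 + (-6*(-1/15) - 73*(-1/34))*(-3) = -119 + (⅖ + 73/34)*(-3) = -119 + (433/170)*(-3) = -119 - 1299/170 = -21529/170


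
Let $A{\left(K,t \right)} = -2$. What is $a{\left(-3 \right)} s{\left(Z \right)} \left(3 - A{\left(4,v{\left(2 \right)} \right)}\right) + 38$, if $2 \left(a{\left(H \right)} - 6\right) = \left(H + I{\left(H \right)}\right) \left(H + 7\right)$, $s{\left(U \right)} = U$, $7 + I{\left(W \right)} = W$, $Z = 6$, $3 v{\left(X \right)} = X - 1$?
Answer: $-562$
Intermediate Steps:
$v{\left(X \right)} = - \frac{1}{3} + \frac{X}{3}$ ($v{\left(X \right)} = \frac{X - 1}{3} = \frac{-1 + X}{3} = - \frac{1}{3} + \frac{X}{3}$)
$I{\left(W \right)} = -7 + W$
$a{\left(H \right)} = 6 + \frac{\left(-7 + 2 H\right) \left(7 + H\right)}{2}$ ($a{\left(H \right)} = 6 + \frac{\left(H + \left(-7 + H\right)\right) \left(H + 7\right)}{2} = 6 + \frac{\left(-7 + 2 H\right) \left(7 + H\right)}{2}$)
$a{\left(-3 \right)} s{\left(Z \right)} \left(3 - A{\left(4,v{\left(2 \right)} \right)}\right) + 38 = \left(- \frac{37}{2} + \left(-3\right)^{2} + \frac{7}{2} \left(-3\right)\right) 6 \left(3 - -2\right) + 38 = \left(- \frac{37}{2} + 9 - \frac{21}{2}\right) 6 \left(3 + 2\right) + 38 = - 20 \cdot 6 \cdot 5 + 38 = \left(-20\right) 30 + 38 = -600 + 38 = -562$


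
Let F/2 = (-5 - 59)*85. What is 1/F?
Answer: -1/10880 ≈ -9.1912e-5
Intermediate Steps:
F = -10880 (F = 2*((-5 - 59)*85) = 2*(-64*85) = 2*(-5440) = -10880)
1/F = 1/(-10880) = -1/10880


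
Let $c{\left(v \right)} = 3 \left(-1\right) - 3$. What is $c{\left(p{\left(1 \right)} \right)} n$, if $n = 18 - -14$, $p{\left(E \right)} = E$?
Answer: $-192$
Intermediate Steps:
$c{\left(v \right)} = -6$ ($c{\left(v \right)} = -3 - 3 = -6$)
$n = 32$ ($n = 18 + 14 = 32$)
$c{\left(p{\left(1 \right)} \right)} n = \left(-6\right) 32 = -192$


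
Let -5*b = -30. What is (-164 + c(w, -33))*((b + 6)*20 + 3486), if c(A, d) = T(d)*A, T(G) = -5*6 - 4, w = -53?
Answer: 6103188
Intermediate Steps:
b = 6 (b = -⅕*(-30) = 6)
T(G) = -34 (T(G) = -30 - 4 = -34)
c(A, d) = -34*A
(-164 + c(w, -33))*((b + 6)*20 + 3486) = (-164 - 34*(-53))*((6 + 6)*20 + 3486) = (-164 + 1802)*(12*20 + 3486) = 1638*(240 + 3486) = 1638*3726 = 6103188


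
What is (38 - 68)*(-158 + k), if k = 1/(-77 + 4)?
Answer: 346050/73 ≈ 4740.4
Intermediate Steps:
k = -1/73 (k = 1/(-73) = -1/73 ≈ -0.013699)
(38 - 68)*(-158 + k) = (38 - 68)*(-158 - 1/73) = -30*(-11535/73) = 346050/73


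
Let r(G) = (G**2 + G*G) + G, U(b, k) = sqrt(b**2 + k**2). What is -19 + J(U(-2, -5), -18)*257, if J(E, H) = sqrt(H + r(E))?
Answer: -19 + 257*sqrt(40 + sqrt(29)) ≈ 1712.4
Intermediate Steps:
r(G) = G + 2*G**2 (r(G) = (G**2 + G**2) + G = 2*G**2 + G = G + 2*G**2)
J(E, H) = sqrt(H + E*(1 + 2*E))
-19 + J(U(-2, -5), -18)*257 = -19 + sqrt(-18 + sqrt((-2)**2 + (-5)**2)*(1 + 2*sqrt((-2)**2 + (-5)**2)))*257 = -19 + sqrt(-18 + sqrt(4 + 25)*(1 + 2*sqrt(4 + 25)))*257 = -19 + sqrt(-18 + sqrt(29)*(1 + 2*sqrt(29)))*257 = -19 + 257*sqrt(-18 + sqrt(29)*(1 + 2*sqrt(29)))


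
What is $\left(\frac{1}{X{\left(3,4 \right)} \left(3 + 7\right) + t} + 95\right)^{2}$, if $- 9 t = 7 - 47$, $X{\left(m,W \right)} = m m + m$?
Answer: $\frac{11322875281}{1254400} \approx 9026.5$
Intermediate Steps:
$X{\left(m,W \right)} = m + m^{2}$ ($X{\left(m,W \right)} = m^{2} + m = m + m^{2}$)
$t = \frac{40}{9}$ ($t = - \frac{7 - 47}{9} = \left(- \frac{1}{9}\right) \left(-40\right) = \frac{40}{9} \approx 4.4444$)
$\left(\frac{1}{X{\left(3,4 \right)} \left(3 + 7\right) + t} + 95\right)^{2} = \left(\frac{1}{3 \left(1 + 3\right) \left(3 + 7\right) + \frac{40}{9}} + 95\right)^{2} = \left(\frac{1}{3 \cdot 4 \cdot 10 + \frac{40}{9}} + 95\right)^{2} = \left(\frac{1}{12 \cdot 10 + \frac{40}{9}} + 95\right)^{2} = \left(\frac{1}{120 + \frac{40}{9}} + 95\right)^{2} = \left(\frac{1}{\frac{1120}{9}} + 95\right)^{2} = \left(\frac{9}{1120} + 95\right)^{2} = \left(\frac{106409}{1120}\right)^{2} = \frac{11322875281}{1254400}$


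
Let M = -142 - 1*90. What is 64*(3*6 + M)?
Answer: -13696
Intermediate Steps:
M = -232 (M = -142 - 90 = -232)
64*(3*6 + M) = 64*(3*6 - 232) = 64*(18 - 232) = 64*(-214) = -13696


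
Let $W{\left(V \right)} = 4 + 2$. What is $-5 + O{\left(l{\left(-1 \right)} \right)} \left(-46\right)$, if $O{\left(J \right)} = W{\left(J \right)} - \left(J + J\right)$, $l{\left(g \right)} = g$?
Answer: $-373$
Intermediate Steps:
$W{\left(V \right)} = 6$
$O{\left(J \right)} = 6 - 2 J$ ($O{\left(J \right)} = 6 - \left(J + J\right) = 6 - 2 J$)
$-5 + O{\left(l{\left(-1 \right)} \right)} \left(-46\right) = -5 + \left(6 - -2\right) \left(-46\right) = -5 + \left(6 + 2\right) \left(-46\right) = -5 + 8 \left(-46\right) = -5 - 368 = -373$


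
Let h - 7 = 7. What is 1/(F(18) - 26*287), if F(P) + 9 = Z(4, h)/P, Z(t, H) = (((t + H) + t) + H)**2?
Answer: -1/7399 ≈ -0.00013515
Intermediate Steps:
h = 14 (h = 7 + 7 = 14)
Z(t, H) = (2*H + 2*t)**2 (Z(t, H) = (((H + t) + t) + H)**2 = ((H + 2*t) + H)**2 = (2*H + 2*t)**2)
F(P) = -9 + 1296/P (F(P) = -9 + (4*(14 + 4)**2)/P = -9 + (4*18**2)/P = -9 + (4*324)/P = -9 + 1296/P)
1/(F(18) - 26*287) = 1/((-9 + 1296/18) - 26*287) = 1/((-9 + 1296*(1/18)) - 7462) = 1/((-9 + 72) - 7462) = 1/(63 - 7462) = 1/(-7399) = -1/7399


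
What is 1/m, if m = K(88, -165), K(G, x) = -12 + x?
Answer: -1/177 ≈ -0.0056497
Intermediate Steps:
m = -177 (m = -12 - 165 = -177)
1/m = 1/(-177) = -1/177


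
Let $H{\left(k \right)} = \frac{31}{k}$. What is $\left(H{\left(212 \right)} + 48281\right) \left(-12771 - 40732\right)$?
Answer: $- \frac{547635467309}{212} \approx -2.5832 \cdot 10^{9}$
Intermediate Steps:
$\left(H{\left(212 \right)} + 48281\right) \left(-12771 - 40732\right) = \left(\frac{31}{212} + 48281\right) \left(-12771 - 40732\right) = \left(31 \cdot \frac{1}{212} + 48281\right) \left(-53503\right) = \left(\frac{31}{212} + 48281\right) \left(-53503\right) = \frac{10235603}{212} \left(-53503\right) = - \frac{547635467309}{212}$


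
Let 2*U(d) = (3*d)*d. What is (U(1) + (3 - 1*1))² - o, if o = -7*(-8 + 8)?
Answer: 49/4 ≈ 12.250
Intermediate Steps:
U(d) = 3*d²/2 (U(d) = ((3*d)*d)/2 = (3*d²)/2 = 3*d²/2)
o = 0 (o = -7*0 = 0)
(U(1) + (3 - 1*1))² - o = ((3/2)*1² + (3 - 1*1))² - 1*0 = ((3/2)*1 + (3 - 1))² + 0 = (3/2 + 2)² + 0 = (7/2)² + 0 = 49/4 + 0 = 49/4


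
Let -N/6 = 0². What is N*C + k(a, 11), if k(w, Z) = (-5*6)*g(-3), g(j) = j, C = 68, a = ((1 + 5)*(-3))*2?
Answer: 90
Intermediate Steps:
a = -36 (a = (6*(-3))*2 = -18*2 = -36)
k(w, Z) = 90 (k(w, Z) = -5*6*(-3) = -30*(-3) = 90)
N = 0 (N = -6*0² = -6*0 = 0)
N*C + k(a, 11) = 0*68 + 90 = 0 + 90 = 90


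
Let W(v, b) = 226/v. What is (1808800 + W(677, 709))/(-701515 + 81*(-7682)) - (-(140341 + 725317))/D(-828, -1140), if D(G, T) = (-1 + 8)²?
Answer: 775728403387288/43912990961 ≈ 17665.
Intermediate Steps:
D(G, T) = 49 (D(G, T) = 7² = 49)
(1808800 + W(677, 709))/(-701515 + 81*(-7682)) - (-(140341 + 725317))/D(-828, -1140) = (1808800 + 226/677)/(-701515 + 81*(-7682)) - (-(140341 + 725317))/49 = (1808800 + 226*(1/677))/(-701515 - 622242) - (-1*865658)/49 = (1808800 + 226/677)/(-1323757) - (-865658)/49 = (1224557826/677)*(-1/1323757) - 1*(-865658/49) = -1224557826/896183489 + 865658/49 = 775728403387288/43912990961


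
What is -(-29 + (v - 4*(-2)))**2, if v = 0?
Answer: -441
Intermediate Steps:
-(-29 + (v - 4*(-2)))**2 = -(-29 + (0 - 4*(-2)))**2 = -(-29 + (0 + 8))**2 = -(-29 + 8)**2 = -1*(-21)**2 = -1*441 = -441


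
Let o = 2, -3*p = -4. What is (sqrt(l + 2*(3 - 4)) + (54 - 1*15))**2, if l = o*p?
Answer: (117 + sqrt(6))**2/9 ≈ 1585.4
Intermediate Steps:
p = 4/3 (p = -1/3*(-4) = 4/3 ≈ 1.3333)
l = 8/3 (l = 2*(4/3) = 8/3 ≈ 2.6667)
(sqrt(l + 2*(3 - 4)) + (54 - 1*15))**2 = (sqrt(8/3 + 2*(3 - 4)) + (54 - 1*15))**2 = (sqrt(8/3 + 2*(-1)) + (54 - 15))**2 = (sqrt(8/3 - 2) + 39)**2 = (sqrt(2/3) + 39)**2 = (sqrt(6)/3 + 39)**2 = (39 + sqrt(6)/3)**2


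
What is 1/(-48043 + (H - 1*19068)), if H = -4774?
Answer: -1/71885 ≈ -1.3911e-5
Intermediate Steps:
1/(-48043 + (H - 1*19068)) = 1/(-48043 + (-4774 - 1*19068)) = 1/(-48043 + (-4774 - 19068)) = 1/(-48043 - 23842) = 1/(-71885) = -1/71885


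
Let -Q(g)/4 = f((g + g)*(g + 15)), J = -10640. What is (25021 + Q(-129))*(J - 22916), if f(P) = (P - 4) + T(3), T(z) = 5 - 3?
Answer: 3107923164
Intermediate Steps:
T(z) = 2
f(P) = -2 + P (f(P) = (P - 4) + 2 = (-4 + P) + 2 = -2 + P)
Q(g) = 8 - 8*g*(15 + g) (Q(g) = -4*(-2 + (g + g)*(g + 15)) = -4*(-2 + (2*g)*(15 + g)) = -4*(-2 + 2*g*(15 + g)) = 8 - 8*g*(15 + g))
(25021 + Q(-129))*(J - 22916) = (25021 + (8 - 8*(-129)*(15 - 129)))*(-10640 - 22916) = (25021 + (8 - 8*(-129)*(-114)))*(-33556) = (25021 + (8 - 117648))*(-33556) = (25021 - 117640)*(-33556) = -92619*(-33556) = 3107923164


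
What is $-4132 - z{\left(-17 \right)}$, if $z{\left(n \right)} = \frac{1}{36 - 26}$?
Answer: $- \frac{41321}{10} \approx -4132.1$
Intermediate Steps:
$z{\left(n \right)} = \frac{1}{10}$
$-4132 - z{\left(-17 \right)} = -4132 - \frac{1}{10} = - \frac{41321}{10}$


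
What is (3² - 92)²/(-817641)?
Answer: -6889/817641 ≈ -0.0084255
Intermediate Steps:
(3² - 92)²/(-817641) = (9 - 92)²*(-1/817641) = (-83)²*(-1/817641) = 6889*(-1/817641) = -6889/817641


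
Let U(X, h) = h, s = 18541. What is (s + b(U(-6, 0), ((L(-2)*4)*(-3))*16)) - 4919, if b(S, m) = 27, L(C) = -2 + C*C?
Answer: 13649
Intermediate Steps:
L(C) = -2 + C**2
(s + b(U(-6, 0), ((L(-2)*4)*(-3))*16)) - 4919 = (18541 + 27) - 4919 = 18568 - 4919 = 13649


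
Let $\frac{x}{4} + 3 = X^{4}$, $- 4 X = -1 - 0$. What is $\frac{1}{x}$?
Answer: $- \frac{64}{767} \approx -0.083442$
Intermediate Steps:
$X = \frac{1}{4}$ ($X = - \frac{-1 - 0}{4} = - \frac{-1 + 0}{4} = \left(- \frac{1}{4}\right) \left(-1\right) = \frac{1}{4} \approx 0.25$)
$x = - \frac{767}{64}$ ($x = -12 + \frac{4}{256} = -12 + 4 \cdot \frac{1}{256} = -12 + \frac{1}{64} = - \frac{767}{64} \approx -11.984$)
$\frac{1}{x} = \frac{1}{- \frac{767}{64}} = - \frac{64}{767}$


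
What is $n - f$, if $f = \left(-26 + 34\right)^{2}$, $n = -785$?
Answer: $-849$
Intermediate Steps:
$f = 64$ ($f = 8^{2} = 64$)
$n - f = -785 - 64 = -849$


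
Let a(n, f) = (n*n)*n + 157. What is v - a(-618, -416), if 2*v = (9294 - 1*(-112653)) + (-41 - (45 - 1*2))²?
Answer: 472186753/2 ≈ 2.3609e+8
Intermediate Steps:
a(n, f) = 157 + n³ (a(n, f) = n²*n + 157 = n³ + 157 = 157 + n³)
v = 129003/2 (v = ((9294 - 1*(-112653)) + (-41 - (45 - 1*2))²)/2 = ((9294 + 112653) + (-41 - (45 - 2))²)/2 = (121947 + (-41 - 1*43)²)/2 = (121947 + (-41 - 43)²)/2 = (121947 + (-84)²)/2 = (121947 + 7056)/2 = (½)*129003 = 129003/2 ≈ 64502.)
v - a(-618, -416) = 129003/2 - (157 + (-618)³) = 129003/2 - (157 - 236029032) = 129003/2 - 1*(-236028875) = 129003/2 + 236028875 = 472186753/2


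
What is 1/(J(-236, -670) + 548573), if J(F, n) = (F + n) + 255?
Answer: 1/547922 ≈ 1.8251e-6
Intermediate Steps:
J(F, n) = 255 + F + n
1/(J(-236, -670) + 548573) = 1/((255 - 236 - 670) + 548573) = 1/(-651 + 548573) = 1/547922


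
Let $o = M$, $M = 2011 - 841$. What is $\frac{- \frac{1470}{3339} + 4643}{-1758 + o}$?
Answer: $- \frac{738167}{93492} \approx -7.8955$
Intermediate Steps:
$M = 1170$ ($M = 2011 - 841 = 1170$)
$o = 1170$
$\frac{- \frac{1470}{3339} + 4643}{-1758 + o} = \frac{- \frac{1470}{3339} + 4643}{-1758 + 1170} = \frac{\left(-1470\right) \frac{1}{3339} + 4643}{-588} = \left(- \frac{70}{159} + 4643\right) \left(- \frac{1}{588}\right) = \frac{738167}{159} \left(- \frac{1}{588}\right) = - \frac{738167}{93492}$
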